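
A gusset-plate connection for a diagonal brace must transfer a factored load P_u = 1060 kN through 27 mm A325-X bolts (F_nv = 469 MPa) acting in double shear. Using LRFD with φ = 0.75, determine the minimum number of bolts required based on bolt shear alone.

A_b = π·27²/4 = 572.6 mm².
Per-bolt design strength φR_n = 0.75 × 469 × 572.6 × 2 / 1000 = 402.8 kN.
n ≥ 1060 / 402.8 = 2.632 → use 3 bolts.

3 bolts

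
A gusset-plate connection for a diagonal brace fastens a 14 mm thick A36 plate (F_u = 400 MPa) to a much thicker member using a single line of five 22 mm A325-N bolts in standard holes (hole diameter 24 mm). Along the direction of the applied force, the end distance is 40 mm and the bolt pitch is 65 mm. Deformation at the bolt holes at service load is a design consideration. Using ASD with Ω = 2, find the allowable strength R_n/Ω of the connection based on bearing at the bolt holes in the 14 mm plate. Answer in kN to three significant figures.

645 kN

Per bolt r_n = 1.2 l_c t F_u ≤ 2.4 d t F_u; upper limit = 2.4 × 22 × 14 × 400 / 1000 = 295.7 kN.
Edge bolt: l_c = 40 − 24/2 = 28 mm → 1.2 × 28 × 14 × 400 / 1000 = 188.2 → r_n = 188.2 kN.
Interior bolts: l_c = 65 − 24 = 41 mm → 1.2 × 41 × 14 × 400 / 1000 = 275.5 → r_n = 275.5 kN.
R_n = 1 × 188.2 + 4 × 275.5 = 1290 kN.
Allowable strength R_n/Ω = 1290 / 2 = 645 kN.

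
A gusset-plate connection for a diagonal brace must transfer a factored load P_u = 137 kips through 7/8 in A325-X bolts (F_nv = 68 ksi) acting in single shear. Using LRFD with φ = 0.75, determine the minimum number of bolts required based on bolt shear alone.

5 bolts

A_b = π·0.875²/4 = 0.6013 in².
Per-bolt design strength φR_n = 0.75 × 68 × 0.6013 × 1 = 30.67 kips.
n ≥ 137 / 30.67 = 4.467 → use 5 bolts.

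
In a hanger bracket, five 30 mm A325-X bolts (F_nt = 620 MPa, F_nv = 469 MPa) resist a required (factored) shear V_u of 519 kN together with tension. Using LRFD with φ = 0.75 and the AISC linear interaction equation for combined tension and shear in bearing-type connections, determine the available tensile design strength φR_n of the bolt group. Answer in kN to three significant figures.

A_b = π·30²/4 = 706.9 mm²; f_rv = 519 × 1000 / (5 × 706.9) = 146.8 MPa.
F'_nt = 1.3 F_nt − (F_nt / φF_nv) f_rv = 1.3·620 − (620/(0.75·469))·146.8 = 547.2 MPa, capped at F_nt → F'_nt = 547.2 MPa.
R_n = F'_nt · A_b · n = 547.2 × 706.9 × 5 / 1000 = 1934 kN.
Design strength φR_n = 0.75 × 1934 = 1450 kN.

1450 kN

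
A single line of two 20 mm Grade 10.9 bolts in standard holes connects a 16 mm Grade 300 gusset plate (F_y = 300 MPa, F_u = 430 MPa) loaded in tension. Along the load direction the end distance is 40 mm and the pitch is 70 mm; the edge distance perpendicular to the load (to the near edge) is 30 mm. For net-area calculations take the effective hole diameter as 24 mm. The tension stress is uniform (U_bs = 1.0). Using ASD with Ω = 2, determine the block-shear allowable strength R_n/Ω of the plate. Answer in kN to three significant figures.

Shear plane L_v = 40 + 1·70 = 110 mm; A_gv = 110 × 16 = 1760 mm².
A_nv = (110 − 1.5·24) × 16 = 1184 mm².
A_nt = (30 − 0.5·24) × 16 = 288 mm².
0.6 F_u A_nv = 305.5 kN; 0.6 F_y A_gv = 316.8 kN → shear rupture governs the shear term.
R_n = 305.5 + 1.0 × 430 × 288 / 1000 = 429.3 kN.
Allowable strength R_n/Ω = 429.3 / 2 = 215 kN.

215 kN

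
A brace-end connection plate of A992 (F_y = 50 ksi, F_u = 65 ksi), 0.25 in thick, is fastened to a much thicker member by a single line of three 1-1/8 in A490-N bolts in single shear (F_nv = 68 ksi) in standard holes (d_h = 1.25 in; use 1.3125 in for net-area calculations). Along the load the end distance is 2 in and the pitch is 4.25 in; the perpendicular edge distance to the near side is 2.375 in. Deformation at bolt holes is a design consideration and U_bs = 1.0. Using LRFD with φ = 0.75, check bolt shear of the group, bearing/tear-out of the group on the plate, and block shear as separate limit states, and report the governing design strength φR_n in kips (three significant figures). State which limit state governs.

73.7 kips (block shear governs)

Bolt shear: A_b = π·1.125²/4 = 0.994 in²; R_n = 68 × 0.994 × 3 × 1 = 202.8 kips → 0.75 × 202.8 = 152 kips.
Bearing: edge l_c = 1.375, r_n = 26.81 kips; interior l_c = 3, r_n = 43.87 kips; R_n = 26.81 + 2·43.87 = 114.6 kips → 85.9 kips.
Block shear: A_gv = 2.625, A_nv = 1.805, A_nt = 0.4297 in²; R_n = min(0.6F_uA_nv, 0.6F_yA_gv) + U_bs·F_u·A_nt = 98.31 kips → 73.7 kips.
Block shear governs: 73.7 kips.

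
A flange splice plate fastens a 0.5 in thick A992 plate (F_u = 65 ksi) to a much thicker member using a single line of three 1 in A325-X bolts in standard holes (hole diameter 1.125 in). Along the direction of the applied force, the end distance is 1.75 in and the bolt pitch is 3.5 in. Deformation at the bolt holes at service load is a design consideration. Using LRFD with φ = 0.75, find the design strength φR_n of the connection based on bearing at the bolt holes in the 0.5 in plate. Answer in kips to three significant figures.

152 kips

Per bolt r_n = 1.2 l_c t F_u ≤ 2.4 d t F_u; upper limit = 2.4 × 1 × 0.5 × 65 = 78 kips.
Edge bolt: l_c = 1.75 − 1.125/2 = 1.188 in → 1.2 × 1.188 × 0.5 × 65 = 46.31 → r_n = 46.31 kips.
Interior bolts: l_c = 3.5 − 1.125 = 2.375 in → 1.2 × 2.375 × 0.5 × 65 = 92.62 → r_n = 78 kips.
R_n = 1 × 46.31 + 2 × 78 = 202.3 kips.
Design strength φR_n = 0.75 × 202.3 = 152 kips.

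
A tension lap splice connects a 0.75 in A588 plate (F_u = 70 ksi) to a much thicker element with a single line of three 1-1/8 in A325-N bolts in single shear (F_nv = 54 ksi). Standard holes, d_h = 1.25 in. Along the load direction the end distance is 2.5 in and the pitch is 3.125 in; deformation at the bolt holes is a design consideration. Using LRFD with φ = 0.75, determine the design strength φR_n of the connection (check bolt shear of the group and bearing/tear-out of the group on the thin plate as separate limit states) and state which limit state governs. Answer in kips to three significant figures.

121 kips (bolt shear governs)

Bolt shear: A_b = π·1.125²/4 = 0.994 in²; R_n = 54 × 0.994 × 3 × 1 = 161 kips → 0.75 × 161 = 121 kips.
Bearing (1.2 l_c t F_u ≤ 2.4 d t F_u): upper limit = 2.4·1.125·0.75·70 = 141.8 kips.
  Edge l_c = 2.5 − 1.25/2 = 1.875 → r_n = 118.1 kips; interior l_c = 3.125 − 1.25 = 1.875 → r_n = 118.1 kips.
  R_n,bearing = 1·118.1 + 2·118.1 = 354.4 kips → 0.75 × 354.4 = 266 kips.
Bolt shear governs: 121 kips.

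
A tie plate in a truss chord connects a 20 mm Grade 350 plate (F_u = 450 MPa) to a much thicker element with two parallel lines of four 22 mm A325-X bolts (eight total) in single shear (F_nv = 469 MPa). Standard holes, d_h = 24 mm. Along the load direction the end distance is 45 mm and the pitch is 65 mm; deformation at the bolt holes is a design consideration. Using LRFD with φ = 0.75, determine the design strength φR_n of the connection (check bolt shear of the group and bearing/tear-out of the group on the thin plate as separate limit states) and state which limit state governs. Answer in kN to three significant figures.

Bolt shear: A_b = π·22²/4 = 380.1 mm²; R_n = 469 × 380.1 × 8 × 1 / 1000 = 1426 kN → 0.75 × 1426 = 1070 kN.
Bearing (1.2 l_c t F_u ≤ 2.4 d t F_u): upper limit = 2.4·22·20·450 / 1000 = 475.2 kN.
  Edge l_c = 45 − 24/2 = 33 → r_n = 356.4 kN; interior l_c = 65 − 24 = 41 → r_n = 442.8 kN.
  R_n,bearing = 2·356.4 + 6·442.8 = 3370 kN → 0.75 × 3370 = 2530 kN.
Bolt shear governs: 1070 kN.

1070 kN (bolt shear governs)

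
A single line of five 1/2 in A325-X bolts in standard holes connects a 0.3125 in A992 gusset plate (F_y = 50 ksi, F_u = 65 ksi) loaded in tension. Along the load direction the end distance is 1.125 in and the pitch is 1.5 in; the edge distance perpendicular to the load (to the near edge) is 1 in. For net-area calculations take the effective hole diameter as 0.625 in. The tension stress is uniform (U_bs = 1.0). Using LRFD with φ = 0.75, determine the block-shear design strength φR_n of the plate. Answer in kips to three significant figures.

Shear plane L_v = 1.125 + 4·1.5 = 7.125 in; A_gv = 7.125 × 0.3125 = 2.227 in².
A_nv = (7.125 − 4.5·0.625) × 0.3125 = 1.348 in².
A_nt = (1 − 0.5·0.625) × 0.3125 = 0.2148 in².
0.6 F_u A_nv = 52.56 kips; 0.6 F_y A_gv = 66.8 kips → shear rupture governs the shear term.
R_n = 52.56 + 1.0 × 65 × 0.2148 = 66.52 kips.
Design strength φR_n = 0.75 × 66.52 = 49.9 kips.

49.9 kips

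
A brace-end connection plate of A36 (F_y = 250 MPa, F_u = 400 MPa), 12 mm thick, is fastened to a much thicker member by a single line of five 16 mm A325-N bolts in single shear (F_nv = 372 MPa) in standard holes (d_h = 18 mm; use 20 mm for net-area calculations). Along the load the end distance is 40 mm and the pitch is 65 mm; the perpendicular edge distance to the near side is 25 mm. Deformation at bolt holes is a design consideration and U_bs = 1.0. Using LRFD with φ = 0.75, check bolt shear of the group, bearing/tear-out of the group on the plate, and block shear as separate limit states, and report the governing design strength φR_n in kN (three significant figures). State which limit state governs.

Bolt shear: A_b = π·16²/4 = 201.1 mm²; R_n = 372 × 201.1 × 5 × 1 / 1000 = 374 kN → 0.75 × 374 = 280 kN.
Bearing: edge l_c = 31, r_n = 178.6 kN; interior l_c = 47, r_n = 184.3 kN; R_n = 178.6 + 4·184.3 = 915.8 kN → 687 kN.
Block shear: A_gv = 3600, A_nv = 2520, A_nt = 180 mm²; R_n = min(0.6F_uA_nv, 0.6F_yA_gv) + U_bs·F_u·A_nt = 612 kN → 459 kN.
Bolt shear governs: 280 kN.

280 kN (bolt shear governs)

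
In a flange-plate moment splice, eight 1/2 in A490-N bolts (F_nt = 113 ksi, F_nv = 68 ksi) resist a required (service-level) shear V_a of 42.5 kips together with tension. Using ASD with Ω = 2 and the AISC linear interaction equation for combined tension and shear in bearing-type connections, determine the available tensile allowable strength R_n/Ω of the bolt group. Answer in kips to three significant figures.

A_b = π·0.5²/4 = 0.1963 in²; f_rv = 42.5 / (8 × 0.1963) = 27.06 ksi.
F'_nt = 1.3 F_nt − (Ω F_nt / F_nv) f_rv = 1.3·113 − (2·113/68)·27.06 = 56.98 ksi, capped at F_nt → F'_nt = 56.98 ksi.
R_n = F'_nt · A_b · n = 56.98 × 0.1963 × 8 = 89.5 kips.
Allowable strength R_n/Ω = 89.5 / 2 = 44.7 kips.

44.7 kips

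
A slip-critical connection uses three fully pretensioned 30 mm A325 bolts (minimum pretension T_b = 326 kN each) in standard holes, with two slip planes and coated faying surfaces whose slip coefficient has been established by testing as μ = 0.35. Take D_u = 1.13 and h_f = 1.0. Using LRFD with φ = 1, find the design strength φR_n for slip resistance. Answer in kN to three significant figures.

774 kN

R_n = μ · D_u · h_f · T_b · n_s · n_b = 0.35 × 1.13 × 1.0 × 326 × 2 × 3 = 773.6 kN.
Design strength φR_n = 1 × 773.6 = 774 kN.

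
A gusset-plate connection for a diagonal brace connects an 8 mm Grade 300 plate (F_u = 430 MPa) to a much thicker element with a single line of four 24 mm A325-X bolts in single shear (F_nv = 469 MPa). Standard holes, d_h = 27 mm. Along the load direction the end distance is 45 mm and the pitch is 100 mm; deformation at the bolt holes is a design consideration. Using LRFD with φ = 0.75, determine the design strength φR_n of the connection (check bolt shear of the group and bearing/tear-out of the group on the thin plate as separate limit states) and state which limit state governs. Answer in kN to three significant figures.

Bolt shear: A_b = π·24²/4 = 452.4 mm²; R_n = 469 × 452.4 × 4 × 1 / 1000 = 848.7 kN → 0.75 × 848.7 = 637 kN.
Bearing (1.2 l_c t F_u ≤ 2.4 d t F_u): upper limit = 2.4·24·8·430 / 1000 = 198.1 kN.
  Edge l_c = 45 − 27/2 = 31.5 → r_n = 130 kN; interior l_c = 100 − 27 = 73 → r_n = 198.1 kN.
  R_n,bearing = 1·130 + 3·198.1 = 724.5 kN → 0.75 × 724.5 = 543 kN.
Bearing governs: 543 kN.

543 kN (bearing governs)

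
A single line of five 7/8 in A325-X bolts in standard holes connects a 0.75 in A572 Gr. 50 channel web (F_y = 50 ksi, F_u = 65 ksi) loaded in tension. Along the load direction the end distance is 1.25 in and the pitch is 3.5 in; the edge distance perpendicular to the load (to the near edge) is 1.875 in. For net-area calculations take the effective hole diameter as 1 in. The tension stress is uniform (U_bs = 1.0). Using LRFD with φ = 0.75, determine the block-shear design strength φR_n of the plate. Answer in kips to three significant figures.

286 kips

Shear plane L_v = 1.25 + 4·3.5 = 15.25 in; A_gv = 15.25 × 0.75 = 11.44 in².
A_nv = (15.25 − 4.5·1) × 0.75 = 8.062 in².
A_nt = (1.875 − 0.5·1) × 0.75 = 1.031 in².
0.6 F_u A_nv = 314.4 kips; 0.6 F_y A_gv = 343.1 kips → shear rupture governs the shear term.
R_n = 314.4 + 1.0 × 65 × 1.031 = 381.5 kips.
Design strength φR_n = 0.75 × 381.5 = 286 kips.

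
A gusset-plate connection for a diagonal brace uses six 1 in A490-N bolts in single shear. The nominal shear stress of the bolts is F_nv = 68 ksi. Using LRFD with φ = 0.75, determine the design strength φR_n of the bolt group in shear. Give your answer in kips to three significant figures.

A_b = π × 1² / 4 = 0.7854 in².
R_n = F_nv · A_b · n · n_s = 68 × 0.7854 × 6 × 1 = 320.4 kips.
Design strength φR_n = 0.75 × 320.4 = 240 kips.

240 kips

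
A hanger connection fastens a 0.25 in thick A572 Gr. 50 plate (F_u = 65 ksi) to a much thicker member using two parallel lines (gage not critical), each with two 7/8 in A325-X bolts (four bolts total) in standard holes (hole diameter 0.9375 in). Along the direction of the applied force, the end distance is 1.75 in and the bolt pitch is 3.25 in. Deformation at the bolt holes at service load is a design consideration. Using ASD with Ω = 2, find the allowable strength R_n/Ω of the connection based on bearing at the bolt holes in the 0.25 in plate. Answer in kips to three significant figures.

Per bolt r_n = 1.2 l_c t F_u ≤ 2.4 d t F_u; upper limit = 2.4 × 0.875 × 0.25 × 65 = 34.12 kips.
Edge bolt: l_c = 1.75 − 0.9375/2 = 1.281 in → 1.2 × 1.281 × 0.25 × 65 = 24.98 → r_n = 24.98 kips.
Interior bolts: l_c = 3.25 − 0.9375 = 2.312 in → 1.2 × 2.312 × 0.25 × 65 = 45.09 → r_n = 34.12 kips.
R_n = 2 × 24.98 + 2 × 34.12 = 118.2 kips.
Allowable strength R_n/Ω = 118.2 / 2 = 59.1 kips.

59.1 kips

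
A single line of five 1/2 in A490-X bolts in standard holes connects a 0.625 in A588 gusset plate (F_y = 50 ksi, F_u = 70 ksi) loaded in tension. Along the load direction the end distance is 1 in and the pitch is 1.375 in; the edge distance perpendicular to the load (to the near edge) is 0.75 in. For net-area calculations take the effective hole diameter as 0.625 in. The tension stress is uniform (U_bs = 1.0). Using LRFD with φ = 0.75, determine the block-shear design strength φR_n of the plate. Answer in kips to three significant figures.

Shear plane L_v = 1 + 4·1.375 = 6.5 in; A_gv = 6.5 × 0.625 = 4.062 in².
A_nv = (6.5 − 4.5·0.625) × 0.625 = 2.305 in².
A_nt = (0.75 − 0.5·0.625) × 0.625 = 0.2734 in².
0.6 F_u A_nv = 96.8 kips; 0.6 F_y A_gv = 121.9 kips → shear rupture governs the shear term.
R_n = 96.8 + 1.0 × 70 × 0.2734 = 115.9 kips.
Design strength φR_n = 0.75 × 115.9 = 87 kips.

87 kips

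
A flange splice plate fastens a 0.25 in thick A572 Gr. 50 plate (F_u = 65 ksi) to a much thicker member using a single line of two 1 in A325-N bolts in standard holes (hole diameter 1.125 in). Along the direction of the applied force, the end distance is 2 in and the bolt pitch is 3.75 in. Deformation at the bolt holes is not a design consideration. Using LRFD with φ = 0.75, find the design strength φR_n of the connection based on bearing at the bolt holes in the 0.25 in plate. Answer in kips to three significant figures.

62.8 kips

Per bolt r_n = 1.5 l_c t F_u ≤ 3.0 d t F_u; upper limit = 3.0 × 1 × 0.25 × 65 = 48.75 kips.
Edge bolt: l_c = 2 − 1.125/2 = 1.438 in → 1.5 × 1.438 × 0.25 × 65 = 35.04 → r_n = 35.04 kips.
Interior bolts: l_c = 3.75 − 1.125 = 2.625 in → 1.5 × 2.625 × 0.25 × 65 = 63.98 → r_n = 48.75 kips.
R_n = 1 × 35.04 + 1 × 48.75 = 83.79 kips.
Design strength φR_n = 0.75 × 83.79 = 62.8 kips.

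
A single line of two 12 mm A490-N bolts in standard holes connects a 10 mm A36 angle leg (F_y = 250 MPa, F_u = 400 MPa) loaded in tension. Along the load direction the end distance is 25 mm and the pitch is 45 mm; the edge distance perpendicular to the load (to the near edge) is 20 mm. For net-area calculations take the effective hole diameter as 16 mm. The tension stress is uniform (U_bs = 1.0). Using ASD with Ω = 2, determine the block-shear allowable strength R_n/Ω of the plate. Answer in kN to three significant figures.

Shear plane L_v = 25 + 1·45 = 70 mm; A_gv = 70 × 10 = 700 mm².
A_nv = (70 − 1.5·16) × 10 = 460 mm².
A_nt = (20 − 0.5·16) × 10 = 120 mm².
0.6 F_u A_nv = 110.4 kN; 0.6 F_y A_gv = 105 kN → shear yielding governs the shear term.
R_n = 105 + 1.0 × 400 × 120 / 1000 = 153 kN.
Allowable strength R_n/Ω = 153 / 2 = 76.5 kN.

76.5 kN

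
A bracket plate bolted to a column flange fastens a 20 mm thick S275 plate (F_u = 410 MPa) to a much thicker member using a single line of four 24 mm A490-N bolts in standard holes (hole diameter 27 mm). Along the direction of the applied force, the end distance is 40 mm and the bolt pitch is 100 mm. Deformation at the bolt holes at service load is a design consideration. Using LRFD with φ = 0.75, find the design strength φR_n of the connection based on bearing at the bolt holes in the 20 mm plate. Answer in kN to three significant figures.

Per bolt r_n = 1.2 l_c t F_u ≤ 2.4 d t F_u; upper limit = 2.4 × 24 × 20 × 410 / 1000 = 472.3 kN.
Edge bolt: l_c = 40 − 27/2 = 26.5 mm → 1.2 × 26.5 × 20 × 410 / 1000 = 260.8 → r_n = 260.8 kN.
Interior bolts: l_c = 100 − 27 = 73 mm → 1.2 × 73 × 20 × 410 / 1000 = 718.3 → r_n = 472.3 kN.
R_n = 1 × 260.8 + 3 × 472.3 = 1678 kN.
Design strength φR_n = 0.75 × 1678 = 1260 kN.

1260 kN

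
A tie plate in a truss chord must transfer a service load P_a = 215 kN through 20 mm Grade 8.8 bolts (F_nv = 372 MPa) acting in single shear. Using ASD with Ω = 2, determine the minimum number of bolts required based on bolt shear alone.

A_b = π·20²/4 = 314.2 mm².
Per-bolt allowable strength R_n/Ω = 372 × 314.2 × 1 / 1000 / 2 = 58.43 kN.
n ≥ 215 / 58.43 = 3.679 → use 4 bolts.

4 bolts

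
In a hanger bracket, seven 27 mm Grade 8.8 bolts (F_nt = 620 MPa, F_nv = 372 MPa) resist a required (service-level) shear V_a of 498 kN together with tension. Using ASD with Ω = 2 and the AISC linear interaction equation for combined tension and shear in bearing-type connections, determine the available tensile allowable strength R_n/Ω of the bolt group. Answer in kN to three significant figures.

A_b = π·27²/4 = 572.6 mm²; f_rv = 498 × 1000 / (7 × 572.6) = 124.3 MPa.
F'_nt = 1.3 F_nt − (Ω F_nt / F_nv) f_rv = 1.3·620 − (2·620/372)·124.3 = 391.8 MPa, capped at F_nt → F'_nt = 391.8 MPa.
R_n = F'_nt · A_b · n = 391.8 × 572.6 × 7 / 1000 = 1570 kN.
Allowable strength R_n/Ω = 1570 / 2 = 785 kN.

785 kN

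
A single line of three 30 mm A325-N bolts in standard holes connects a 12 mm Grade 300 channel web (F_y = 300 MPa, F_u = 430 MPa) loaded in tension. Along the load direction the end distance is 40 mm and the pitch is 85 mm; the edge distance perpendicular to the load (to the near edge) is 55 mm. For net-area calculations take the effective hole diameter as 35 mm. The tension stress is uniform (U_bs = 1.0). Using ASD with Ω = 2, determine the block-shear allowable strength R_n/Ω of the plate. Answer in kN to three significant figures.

286 kN

Shear plane L_v = 40 + 2·85 = 210 mm; A_gv = 210 × 12 = 2520 mm².
A_nv = (210 − 2.5·35) × 12 = 1470 mm².
A_nt = (55 − 0.5·35) × 12 = 450 mm².
0.6 F_u A_nv = 379.3 kN; 0.6 F_y A_gv = 453.6 kN → shear rupture governs the shear term.
R_n = 379.3 + 1.0 × 430 × 450 / 1000 = 572.8 kN.
Allowable strength R_n/Ω = 572.8 / 2 = 286 kN.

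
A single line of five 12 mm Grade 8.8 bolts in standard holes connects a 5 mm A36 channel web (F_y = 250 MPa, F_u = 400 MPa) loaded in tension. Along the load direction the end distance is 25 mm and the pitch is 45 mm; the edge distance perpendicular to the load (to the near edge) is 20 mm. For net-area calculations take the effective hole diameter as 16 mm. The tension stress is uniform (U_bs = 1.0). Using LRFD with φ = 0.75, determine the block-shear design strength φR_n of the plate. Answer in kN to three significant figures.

133 kN

Shear plane L_v = 25 + 4·45 = 205 mm; A_gv = 205 × 5 = 1025 mm².
A_nv = (205 − 4.5·16) × 5 = 665 mm².
A_nt = (20 − 0.5·16) × 5 = 60 mm².
0.6 F_u A_nv = 159.6 kN; 0.6 F_y A_gv = 153.8 kN → shear yielding governs the shear term.
R_n = 153.8 + 1.0 × 400 × 60 / 1000 = 177.8 kN.
Design strength φR_n = 0.75 × 177.8 = 133 kN.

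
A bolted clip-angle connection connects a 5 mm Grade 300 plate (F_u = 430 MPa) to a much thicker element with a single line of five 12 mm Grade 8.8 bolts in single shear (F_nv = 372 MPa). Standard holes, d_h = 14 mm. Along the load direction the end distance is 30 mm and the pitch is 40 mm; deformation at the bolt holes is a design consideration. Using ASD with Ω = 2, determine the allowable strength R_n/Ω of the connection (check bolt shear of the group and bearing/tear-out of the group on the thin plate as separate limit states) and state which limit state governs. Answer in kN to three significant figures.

Bolt shear: A_b = π·12²/4 = 113.1 mm²; R_n = 372 × 113.1 × 5 × 1 / 1000 = 210.4 kN → 210.4 / 2 = 105 kN.
Bearing (1.2 l_c t F_u ≤ 2.4 d t F_u): upper limit = 2.4·12·5·430 / 1000 = 61.92 kN.
  Edge l_c = 30 − 14/2 = 23 → r_n = 59.34 kN; interior l_c = 40 − 14 = 26 → r_n = 61.92 kN.
  R_n,bearing = 1·59.34 + 4·61.92 = 307 kN → 307 / 2 = 154 kN.
Bolt shear governs: 105 kN.

105 kN (bolt shear governs)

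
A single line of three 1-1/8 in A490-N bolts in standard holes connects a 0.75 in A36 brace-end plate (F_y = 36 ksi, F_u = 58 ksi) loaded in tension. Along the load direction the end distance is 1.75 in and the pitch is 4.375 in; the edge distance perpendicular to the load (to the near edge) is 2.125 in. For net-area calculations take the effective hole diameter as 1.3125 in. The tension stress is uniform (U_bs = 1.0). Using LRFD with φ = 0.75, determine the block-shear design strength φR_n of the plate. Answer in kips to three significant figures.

175 kips

Shear plane L_v = 1.75 + 2·4.375 = 10.5 in; A_gv = 10.5 × 0.75 = 7.875 in².
A_nv = (10.5 − 2.5·1.3125) × 0.75 = 5.414 in².
A_nt = (2.125 − 0.5·1.3125) × 0.75 = 1.102 in².
0.6 F_u A_nv = 188.4 kips; 0.6 F_y A_gv = 170.1 kips → shear yielding governs the shear term.
R_n = 170.1 + 1.0 × 58 × 1.102 = 234 kips.
Design strength φR_n = 0.75 × 234 = 175 kips.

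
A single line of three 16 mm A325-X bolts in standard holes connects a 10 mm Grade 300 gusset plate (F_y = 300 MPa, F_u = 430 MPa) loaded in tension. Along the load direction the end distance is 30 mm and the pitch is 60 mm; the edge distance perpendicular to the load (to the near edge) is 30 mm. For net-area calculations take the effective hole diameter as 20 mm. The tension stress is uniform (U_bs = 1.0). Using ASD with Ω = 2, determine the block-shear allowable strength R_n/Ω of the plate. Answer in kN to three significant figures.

172 kN

Shear plane L_v = 30 + 2·60 = 150 mm; A_gv = 150 × 10 = 1500 mm².
A_nv = (150 − 2.5·20) × 10 = 1000 mm².
A_nt = (30 − 0.5·20) × 10 = 200 mm².
0.6 F_u A_nv = 258 kN; 0.6 F_y A_gv = 270 kN → shear rupture governs the shear term.
R_n = 258 + 1.0 × 430 × 200 / 1000 = 344 kN.
Allowable strength R_n/Ω = 344 / 2 = 172 kN.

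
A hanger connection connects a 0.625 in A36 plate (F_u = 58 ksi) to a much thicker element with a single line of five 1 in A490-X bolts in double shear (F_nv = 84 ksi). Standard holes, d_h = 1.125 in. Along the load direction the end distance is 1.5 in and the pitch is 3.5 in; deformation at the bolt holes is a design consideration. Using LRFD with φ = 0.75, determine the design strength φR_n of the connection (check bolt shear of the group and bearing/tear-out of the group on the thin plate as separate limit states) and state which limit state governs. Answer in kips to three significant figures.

Bolt shear: A_b = π·1²/4 = 0.7854 in²; R_n = 84 × 0.7854 × 5 × 2 = 659.7 kips → 0.75 × 659.7 = 495 kips.
Bearing (1.2 l_c t F_u ≤ 2.4 d t F_u): upper limit = 2.4·1·0.625·58 = 87 kips.
  Edge l_c = 1.5 − 1.125/2 = 0.9375 → r_n = 40.78 kips; interior l_c = 3.5 − 1.125 = 2.375 → r_n = 87 kips.
  R_n,bearing = 1·40.78 + 4·87 = 388.8 kips → 0.75 × 388.8 = 292 kips.
Bearing governs: 292 kips.

292 kips (bearing governs)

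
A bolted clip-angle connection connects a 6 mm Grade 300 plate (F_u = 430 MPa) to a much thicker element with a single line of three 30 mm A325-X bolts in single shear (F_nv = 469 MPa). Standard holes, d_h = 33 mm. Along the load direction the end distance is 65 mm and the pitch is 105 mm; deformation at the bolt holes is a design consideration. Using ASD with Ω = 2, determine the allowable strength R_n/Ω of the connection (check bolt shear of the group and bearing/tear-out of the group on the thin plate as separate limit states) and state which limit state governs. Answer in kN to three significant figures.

Bolt shear: A_b = π·30²/4 = 706.9 mm²; R_n = 469 × 706.9 × 3 × 1 / 1000 = 994.5 kN → 994.5 / 2 = 497 kN.
Bearing (1.2 l_c t F_u ≤ 2.4 d t F_u): upper limit = 2.4·30·6·430 / 1000 = 185.8 kN.
  Edge l_c = 65 − 33/2 = 48.5 → r_n = 150.2 kN; interior l_c = 105 − 33 = 72 → r_n = 185.8 kN.
  R_n,bearing = 1·150.2 + 2·185.8 = 521.7 kN → 521.7 / 2 = 261 kN.
Bearing governs: 261 kN.

261 kN (bearing governs)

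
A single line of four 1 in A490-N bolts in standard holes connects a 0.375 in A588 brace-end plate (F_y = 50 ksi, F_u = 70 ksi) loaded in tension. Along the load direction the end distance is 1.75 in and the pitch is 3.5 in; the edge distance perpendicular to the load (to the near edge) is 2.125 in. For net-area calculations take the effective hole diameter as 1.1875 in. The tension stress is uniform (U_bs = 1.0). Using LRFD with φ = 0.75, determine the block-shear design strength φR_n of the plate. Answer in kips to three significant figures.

126 kips

Shear plane L_v = 1.75 + 3·3.5 = 12.25 in; A_gv = 12.25 × 0.375 = 4.594 in².
A_nv = (12.25 − 3.5·1.1875) × 0.375 = 3.035 in².
A_nt = (2.125 − 0.5·1.1875) × 0.375 = 0.5742 in².
0.6 F_u A_nv = 127.5 kips; 0.6 F_y A_gv = 137.8 kips → shear rupture governs the shear term.
R_n = 127.5 + 1.0 × 70 × 0.5742 = 167.7 kips.
Design strength φR_n = 0.75 × 167.7 = 126 kips.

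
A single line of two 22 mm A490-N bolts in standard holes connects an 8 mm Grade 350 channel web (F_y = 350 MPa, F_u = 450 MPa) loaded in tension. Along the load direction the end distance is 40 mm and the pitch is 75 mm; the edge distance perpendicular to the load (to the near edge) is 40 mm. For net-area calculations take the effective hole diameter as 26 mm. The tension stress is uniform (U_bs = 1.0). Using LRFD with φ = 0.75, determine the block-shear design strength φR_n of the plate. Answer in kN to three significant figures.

196 kN

Shear plane L_v = 40 + 1·75 = 115 mm; A_gv = 115 × 8 = 920 mm².
A_nv = (115 − 1.5·26) × 8 = 608 mm².
A_nt = (40 − 0.5·26) × 8 = 216 mm².
0.6 F_u A_nv = 164.2 kN; 0.6 F_y A_gv = 193.2 kN → shear rupture governs the shear term.
R_n = 164.2 + 1.0 × 450 × 216 / 1000 = 261.4 kN.
Design strength φR_n = 0.75 × 261.4 = 196 kN.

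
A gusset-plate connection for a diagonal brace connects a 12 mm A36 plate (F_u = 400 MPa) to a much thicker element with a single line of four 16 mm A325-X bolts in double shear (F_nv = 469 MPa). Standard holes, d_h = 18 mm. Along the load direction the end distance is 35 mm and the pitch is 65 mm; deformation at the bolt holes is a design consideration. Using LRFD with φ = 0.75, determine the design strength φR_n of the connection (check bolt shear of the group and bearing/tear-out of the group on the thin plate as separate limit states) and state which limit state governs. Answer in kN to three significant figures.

Bolt shear: A_b = π·16²/4 = 201.1 mm²; R_n = 469 × 201.1 × 4 × 2 / 1000 = 754.4 kN → 0.75 × 754.4 = 566 kN.
Bearing (1.2 l_c t F_u ≤ 2.4 d t F_u): upper limit = 2.4·16·12·400 / 1000 = 184.3 kN.
  Edge l_c = 35 − 18/2 = 26 → r_n = 149.8 kN; interior l_c = 65 − 18 = 47 → r_n = 184.3 kN.
  R_n,bearing = 1·149.8 + 3·184.3 = 702.7 kN → 0.75 × 702.7 = 527 kN.
Bearing governs: 527 kN.

527 kN (bearing governs)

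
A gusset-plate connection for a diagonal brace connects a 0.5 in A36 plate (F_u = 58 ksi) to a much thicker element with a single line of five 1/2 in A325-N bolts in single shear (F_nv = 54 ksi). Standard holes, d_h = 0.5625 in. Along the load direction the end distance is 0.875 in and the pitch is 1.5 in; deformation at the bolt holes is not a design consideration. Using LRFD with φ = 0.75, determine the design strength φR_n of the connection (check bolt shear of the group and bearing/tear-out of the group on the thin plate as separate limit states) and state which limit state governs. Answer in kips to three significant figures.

39.8 kips (bolt shear governs)

Bolt shear: A_b = π·0.5²/4 = 0.1963 in²; R_n = 54 × 0.1963 × 5 × 1 = 53.01 kips → 0.75 × 53.01 = 39.8 kips.
Bearing (1.5 l_c t F_u ≤ 3.0 d t F_u): upper limit = 3.0·0.5·0.5·58 = 43.5 kips.
  Edge l_c = 0.875 − 0.5625/2 = 0.5938 → r_n = 25.83 kips; interior l_c = 1.5 − 0.5625 = 0.9375 → r_n = 40.78 kips.
  R_n,bearing = 1·25.83 + 4·40.78 = 189 kips → 0.75 × 189 = 142 kips.
Bolt shear governs: 39.8 kips.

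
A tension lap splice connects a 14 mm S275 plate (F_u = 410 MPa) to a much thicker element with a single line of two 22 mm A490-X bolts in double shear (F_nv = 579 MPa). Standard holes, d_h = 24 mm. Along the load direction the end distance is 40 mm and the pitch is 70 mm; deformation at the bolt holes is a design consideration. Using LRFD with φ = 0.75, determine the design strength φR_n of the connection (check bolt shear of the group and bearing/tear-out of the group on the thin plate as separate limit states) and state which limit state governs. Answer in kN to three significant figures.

Bolt shear: A_b = π·22²/4 = 380.1 mm²; R_n = 579 × 380.1 × 2 × 2 / 1000 = 880.4 kN → 0.75 × 880.4 = 660 kN.
Bearing (1.2 l_c t F_u ≤ 2.4 d t F_u): upper limit = 2.4·22·14·410 / 1000 = 303.1 kN.
  Edge l_c = 40 − 24/2 = 28 → r_n = 192.9 kN; interior l_c = 70 − 24 = 46 → r_n = 303.1 kN.
  R_n,bearing = 1·192.9 + 1·303.1 = 495.9 kN → 0.75 × 495.9 = 372 kN.
Bearing governs: 372 kN.

372 kN (bearing governs)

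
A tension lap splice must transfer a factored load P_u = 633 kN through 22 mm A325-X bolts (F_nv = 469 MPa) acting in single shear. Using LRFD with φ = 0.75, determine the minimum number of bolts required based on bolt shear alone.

5 bolts

A_b = π·22²/4 = 380.1 mm².
Per-bolt design strength φR_n = 0.75 × 469 × 380.1 × 1 / 1000 = 133.7 kN.
n ≥ 633 / 133.7 = 4.734 → use 5 bolts.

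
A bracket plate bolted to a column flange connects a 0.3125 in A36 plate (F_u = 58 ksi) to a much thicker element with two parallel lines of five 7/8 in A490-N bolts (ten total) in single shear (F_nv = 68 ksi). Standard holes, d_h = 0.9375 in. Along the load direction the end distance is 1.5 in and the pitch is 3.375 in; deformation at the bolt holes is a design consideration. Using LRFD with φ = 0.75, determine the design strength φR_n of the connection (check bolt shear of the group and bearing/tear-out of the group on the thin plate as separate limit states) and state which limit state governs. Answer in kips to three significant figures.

Bolt shear: A_b = π·0.875²/4 = 0.6013 in²; R_n = 68 × 0.6013 × 10 × 1 = 408.9 kips → 0.75 × 408.9 = 307 kips.
Bearing (1.2 l_c t F_u ≤ 2.4 d t F_u): upper limit = 2.4·0.875·0.3125·58 = 38.06 kips.
  Edge l_c = 1.5 − 0.9375/2 = 1.031 → r_n = 22.43 kips; interior l_c = 3.375 − 0.9375 = 2.438 → r_n = 38.06 kips.
  R_n,bearing = 2·22.43 + 8·38.06 = 349.4 kips → 0.75 × 349.4 = 262 kips.
Bearing governs: 262 kips.

262 kips (bearing governs)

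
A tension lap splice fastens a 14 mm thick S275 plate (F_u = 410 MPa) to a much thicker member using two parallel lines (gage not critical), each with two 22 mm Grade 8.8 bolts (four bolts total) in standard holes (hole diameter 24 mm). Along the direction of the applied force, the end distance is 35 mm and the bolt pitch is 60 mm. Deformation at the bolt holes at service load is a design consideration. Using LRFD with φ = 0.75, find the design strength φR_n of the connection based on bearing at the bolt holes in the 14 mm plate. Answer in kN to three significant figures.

Per bolt r_n = 1.2 l_c t F_u ≤ 2.4 d t F_u; upper limit = 2.4 × 22 × 14 × 410 / 1000 = 303.1 kN.
Edge bolt: l_c = 35 − 24/2 = 23 mm → 1.2 × 23 × 14 × 410 / 1000 = 158.4 → r_n = 158.4 kN.
Interior bolts: l_c = 60 − 24 = 36 mm → 1.2 × 36 × 14 × 410 / 1000 = 248 → r_n = 248 kN.
R_n = 2 × 158.4 + 2 × 248 = 812.8 kN.
Design strength φR_n = 0.75 × 812.8 = 610 kN.

610 kN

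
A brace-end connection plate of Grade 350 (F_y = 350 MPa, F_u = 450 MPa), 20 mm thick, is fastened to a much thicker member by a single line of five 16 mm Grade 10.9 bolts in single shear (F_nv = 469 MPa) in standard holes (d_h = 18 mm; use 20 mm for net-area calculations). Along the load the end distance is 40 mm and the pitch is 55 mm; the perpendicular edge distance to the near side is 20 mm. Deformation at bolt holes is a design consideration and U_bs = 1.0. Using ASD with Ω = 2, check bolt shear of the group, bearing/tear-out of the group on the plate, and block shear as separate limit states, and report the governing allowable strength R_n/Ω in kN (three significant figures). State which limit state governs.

236 kN (bolt shear governs)

Bolt shear: A_b = π·16²/4 = 201.1 mm²; R_n = 469 × 201.1 × 5 × 1 / 1000 = 471.5 kN → 471.5 / 2 = 236 kN.
Bearing: edge l_c = 31, r_n = 334.8 kN; interior l_c = 37, r_n = 345.6 kN; R_n = 334.8 + 4·345.6 = 1717 kN → 859 kN.
Block shear: A_gv = 5200, A_nv = 3400, A_nt = 200 mm²; R_n = min(0.6F_uA_nv, 0.6F_yA_gv) + U_bs·F_u·A_nt = 1008 kN → 504 kN.
Bolt shear governs: 236 kN.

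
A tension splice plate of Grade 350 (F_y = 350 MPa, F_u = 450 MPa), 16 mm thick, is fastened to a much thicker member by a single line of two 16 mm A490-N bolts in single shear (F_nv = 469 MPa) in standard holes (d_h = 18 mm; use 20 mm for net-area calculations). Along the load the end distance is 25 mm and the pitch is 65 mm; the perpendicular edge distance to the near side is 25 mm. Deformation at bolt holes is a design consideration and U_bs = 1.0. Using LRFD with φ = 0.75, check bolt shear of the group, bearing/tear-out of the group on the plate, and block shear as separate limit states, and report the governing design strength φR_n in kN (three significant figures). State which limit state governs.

141 kN (bolt shear governs)

Bolt shear: A_b = π·16²/4 = 201.1 mm²; R_n = 469 × 201.1 × 2 × 1 / 1000 = 188.6 kN → 0.75 × 188.6 = 141 kN.
Bearing: edge l_c = 16, r_n = 138.2 kN; interior l_c = 47, r_n = 276.5 kN; R_n = 138.2 + 1·276.5 = 414.7 kN → 311 kN.
Block shear: A_gv = 1440, A_nv = 960, A_nt = 240 mm²; R_n = min(0.6F_uA_nv, 0.6F_yA_gv) + U_bs·F_u·A_nt = 367.2 kN → 275 kN.
Bolt shear governs: 141 kN.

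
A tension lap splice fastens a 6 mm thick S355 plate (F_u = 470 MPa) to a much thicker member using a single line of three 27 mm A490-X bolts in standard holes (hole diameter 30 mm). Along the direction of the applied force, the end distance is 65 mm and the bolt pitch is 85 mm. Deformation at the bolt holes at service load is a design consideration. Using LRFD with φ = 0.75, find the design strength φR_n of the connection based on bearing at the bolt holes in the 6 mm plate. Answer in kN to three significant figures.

401 kN

Per bolt r_n = 1.2 l_c t F_u ≤ 2.4 d t F_u; upper limit = 2.4 × 27 × 6 × 470 / 1000 = 182.7 kN.
Edge bolt: l_c = 65 − 30/2 = 50 mm → 1.2 × 50 × 6 × 470 / 1000 = 169.2 → r_n = 169.2 kN.
Interior bolts: l_c = 85 − 30 = 55 mm → 1.2 × 55 × 6 × 470 / 1000 = 186.1 → r_n = 182.7 kN.
R_n = 1 × 169.2 + 2 × 182.7 = 534.7 kN.
Design strength φR_n = 0.75 × 534.7 = 401 kN.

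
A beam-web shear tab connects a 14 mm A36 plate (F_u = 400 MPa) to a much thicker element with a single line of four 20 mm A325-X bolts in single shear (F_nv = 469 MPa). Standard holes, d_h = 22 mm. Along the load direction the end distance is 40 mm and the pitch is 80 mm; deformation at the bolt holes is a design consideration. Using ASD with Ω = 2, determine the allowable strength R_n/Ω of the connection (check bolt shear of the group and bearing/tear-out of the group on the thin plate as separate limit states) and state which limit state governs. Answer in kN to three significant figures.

295 kN (bolt shear governs)

Bolt shear: A_b = π·20²/4 = 314.2 mm²; R_n = 469 × 314.2 × 4 × 1 / 1000 = 589.4 kN → 589.4 / 2 = 295 kN.
Bearing (1.2 l_c t F_u ≤ 2.4 d t F_u): upper limit = 2.4·20·14·400 / 1000 = 268.8 kN.
  Edge l_c = 40 − 22/2 = 29 → r_n = 194.9 kN; interior l_c = 80 − 22 = 58 → r_n = 268.8 kN.
  R_n,bearing = 1·194.9 + 3·268.8 = 1001 kN → 1001 / 2 = 501 kN.
Bolt shear governs: 295 kN.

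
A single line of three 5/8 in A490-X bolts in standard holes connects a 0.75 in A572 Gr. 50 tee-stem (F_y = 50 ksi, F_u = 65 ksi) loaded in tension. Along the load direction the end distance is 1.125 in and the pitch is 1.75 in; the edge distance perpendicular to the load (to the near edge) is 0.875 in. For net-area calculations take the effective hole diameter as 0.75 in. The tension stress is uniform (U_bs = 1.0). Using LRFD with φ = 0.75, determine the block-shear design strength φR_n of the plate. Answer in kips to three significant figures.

Shear plane L_v = 1.125 + 2·1.75 = 4.625 in; A_gv = 4.625 × 0.75 = 3.469 in².
A_nv = (4.625 − 2.5·0.75) × 0.75 = 2.062 in².
A_nt = (0.875 − 0.5·0.75) × 0.75 = 0.375 in².
0.6 F_u A_nv = 80.44 kips; 0.6 F_y A_gv = 104.1 kips → shear rupture governs the shear term.
R_n = 80.44 + 1.0 × 65 × 0.375 = 104.8 kips.
Design strength φR_n = 0.75 × 104.8 = 78.6 kips.

78.6 kips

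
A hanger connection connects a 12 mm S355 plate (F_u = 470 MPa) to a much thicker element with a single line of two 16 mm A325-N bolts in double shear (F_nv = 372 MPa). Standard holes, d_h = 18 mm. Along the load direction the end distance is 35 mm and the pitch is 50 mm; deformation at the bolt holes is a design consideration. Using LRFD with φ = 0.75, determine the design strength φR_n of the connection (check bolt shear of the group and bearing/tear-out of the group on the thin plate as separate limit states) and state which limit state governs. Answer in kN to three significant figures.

Bolt shear: A_b = π·16²/4 = 201.1 mm²; R_n = 372 × 201.1 × 2 × 2 / 1000 = 299.2 kN → 0.75 × 299.2 = 224 kN.
Bearing (1.2 l_c t F_u ≤ 2.4 d t F_u): upper limit = 2.4·16·12·470 / 1000 = 216.6 kN.
  Edge l_c = 35 − 18/2 = 26 → r_n = 176 kN; interior l_c = 50 − 18 = 32 → r_n = 216.6 kN.
  R_n,bearing = 1·176 + 1·216.6 = 392.5 kN → 0.75 × 392.5 = 294 kN.
Bolt shear governs: 224 kN.

224 kN (bolt shear governs)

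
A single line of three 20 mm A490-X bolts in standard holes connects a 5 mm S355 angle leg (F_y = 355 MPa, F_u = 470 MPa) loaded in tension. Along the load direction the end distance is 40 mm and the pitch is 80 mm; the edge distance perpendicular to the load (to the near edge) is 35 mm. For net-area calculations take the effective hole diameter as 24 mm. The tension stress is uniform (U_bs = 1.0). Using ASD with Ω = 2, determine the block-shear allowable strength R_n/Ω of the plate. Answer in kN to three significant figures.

Shear plane L_v = 40 + 2·80 = 200 mm; A_gv = 200 × 5 = 1000 mm².
A_nv = (200 − 2.5·24) × 5 = 700 mm².
A_nt = (35 − 0.5·24) × 5 = 115 mm².
0.6 F_u A_nv = 197.4 kN; 0.6 F_y A_gv = 213 kN → shear rupture governs the shear term.
R_n = 197.4 + 1.0 × 470 × 115 / 1000 = 251.5 kN.
Allowable strength R_n/Ω = 251.5 / 2 = 126 kN.

126 kN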